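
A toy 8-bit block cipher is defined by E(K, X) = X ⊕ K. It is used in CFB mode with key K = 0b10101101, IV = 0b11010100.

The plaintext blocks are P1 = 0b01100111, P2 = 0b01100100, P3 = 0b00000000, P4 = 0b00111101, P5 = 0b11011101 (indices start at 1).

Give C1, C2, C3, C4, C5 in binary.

CFB encryption: C_i = P_i ⊕ E(K, C_{i−1}), with C_{0} = IV.
C1: E(K, 0b11010100) = 0b01111001; 0b01100111 ⊕ 0b01111001 = 0b00011110.
C2: E(K, 0b00011110) = 0b10110011; 0b01100100 ⊕ 0b10110011 = 0b11010111.
C3: E(K, 0b11010111) = 0b01111010; 0b00000000 ⊕ 0b01111010 = 0b01111010.
C4: E(K, 0b01111010) = 0b11010111; 0b00111101 ⊕ 0b11010111 = 0b11101010.
C5: E(K, 0b11101010) = 0b01000111; 0b11011101 ⊕ 0b01000111 = 0b10011010.

C1 = 0b00011110, C2 = 0b11010111, C3 = 0b01111010, C4 = 0b11101010, C5 = 0b10011010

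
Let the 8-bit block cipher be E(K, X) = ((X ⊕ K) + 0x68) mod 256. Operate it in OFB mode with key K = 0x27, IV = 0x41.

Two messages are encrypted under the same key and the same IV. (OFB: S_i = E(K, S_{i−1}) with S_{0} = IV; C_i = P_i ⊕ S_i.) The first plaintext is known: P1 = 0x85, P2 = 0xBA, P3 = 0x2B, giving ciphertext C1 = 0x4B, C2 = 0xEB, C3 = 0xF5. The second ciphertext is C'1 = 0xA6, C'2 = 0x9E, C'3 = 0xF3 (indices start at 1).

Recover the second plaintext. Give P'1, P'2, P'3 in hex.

In OFB with a reused IV, both messages share the same keystream S_i, so C_i ⊕ C'_i = P_i ⊕ P'_i and thus P'_i = P_i ⊕ C_i ⊕ C'_i.
P'1: 0x85 ⊕ 0x4B ⊕ 0xA6 = 0x68.
P'2: 0xBA ⊕ 0xEB ⊕ 0x9E = 0xCF.
P'3: 0x2B ⊕ 0xF5 ⊕ 0xF3 = 0x2D.

P'1 = 0x68, P'2 = 0xCF, P'3 = 0x2D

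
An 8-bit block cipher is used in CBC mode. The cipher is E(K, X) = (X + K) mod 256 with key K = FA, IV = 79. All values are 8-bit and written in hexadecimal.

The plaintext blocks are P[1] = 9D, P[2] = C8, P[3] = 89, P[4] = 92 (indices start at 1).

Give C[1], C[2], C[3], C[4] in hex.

CBC encryption: C_i = E(K, P_i ⊕ C_{i−1}), with C_{0} = IV.
C[1]: P[1] ⊕ 79 = E4; E(K, E4) = DE.
C[2]: P[2] ⊕ DE = 16; E(K, 16) = 10.
C[3]: P[3] ⊕ 10 = 99; E(K, 99) = 93.
C[4]: P[4] ⊕ 93 = 01; E(K, 01) = FB.

C[1] = DE, C[2] = 10, C[3] = 93, C[4] = FB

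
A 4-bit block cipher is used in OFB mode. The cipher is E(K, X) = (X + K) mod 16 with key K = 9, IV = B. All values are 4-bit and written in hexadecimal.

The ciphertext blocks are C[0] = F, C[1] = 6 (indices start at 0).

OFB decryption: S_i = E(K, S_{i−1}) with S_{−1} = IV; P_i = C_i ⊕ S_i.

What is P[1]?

P[0]: S = E(K, B) = 4; F ⊕ 4 = B.
P[1]: S = E(K, 4) = D; 6 ⊕ D = B.

P[1] = B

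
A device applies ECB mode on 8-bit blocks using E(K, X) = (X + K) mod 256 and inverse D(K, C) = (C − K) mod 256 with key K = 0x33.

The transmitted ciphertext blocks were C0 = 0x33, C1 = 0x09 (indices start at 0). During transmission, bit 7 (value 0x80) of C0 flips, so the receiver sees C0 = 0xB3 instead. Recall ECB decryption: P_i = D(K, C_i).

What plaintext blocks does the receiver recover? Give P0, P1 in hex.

P0 = 0x80, P1 = 0xD6

Only C0 changed, to 0xB3. In ECB, a change in C_i affects only P_i. Decrypting the received ciphertext:
P0: D(K, 0xB3) = 0x80.
P1: D(K, 0x09) = 0xD6.
Blocks that differ from the original plaintext: P0.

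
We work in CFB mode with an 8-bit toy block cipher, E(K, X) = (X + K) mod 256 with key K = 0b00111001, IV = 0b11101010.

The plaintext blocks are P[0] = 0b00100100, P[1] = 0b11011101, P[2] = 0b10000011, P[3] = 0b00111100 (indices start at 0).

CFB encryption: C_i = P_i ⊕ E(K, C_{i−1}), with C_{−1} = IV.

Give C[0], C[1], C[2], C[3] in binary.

C[0] = 0b00000111, C[1] = 0b10011101, C[2] = 0b01010101, C[3] = 0b10110010

C[0]: E(K, 0b11101010) = 0b00100011; 0b00100100 ⊕ 0b00100011 = 0b00000111.
C[1]: E(K, 0b00000111) = 0b01000000; 0b11011101 ⊕ 0b01000000 = 0b10011101.
C[2]: E(K, 0b10011101) = 0b11010110; 0b10000011 ⊕ 0b11010110 = 0b01010101.
C[3]: E(K, 0b01010101) = 0b10001110; 0b00111100 ⊕ 0b10001110 = 0b10110010.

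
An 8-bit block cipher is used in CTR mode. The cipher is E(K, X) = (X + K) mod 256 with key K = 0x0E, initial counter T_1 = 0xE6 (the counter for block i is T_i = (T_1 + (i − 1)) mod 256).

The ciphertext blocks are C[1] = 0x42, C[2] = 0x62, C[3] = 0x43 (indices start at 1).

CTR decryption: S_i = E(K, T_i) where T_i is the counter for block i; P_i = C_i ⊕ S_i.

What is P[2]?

P[2] = 0x97

P[2]: T = 0xE7, S = E(K, T) = 0xF5; 0x62 ⊕ 0xF5 = 0x97.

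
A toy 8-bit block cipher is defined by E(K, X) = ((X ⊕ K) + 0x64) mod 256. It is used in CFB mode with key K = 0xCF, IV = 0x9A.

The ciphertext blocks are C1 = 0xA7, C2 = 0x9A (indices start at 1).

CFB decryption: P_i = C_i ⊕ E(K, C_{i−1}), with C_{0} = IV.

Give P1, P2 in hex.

P1: E(K, 0x9A) = 0xB9; 0xA7 ⊕ 0xB9 = 0x1E.
P2: E(K, 0xA7) = 0xCC; 0x9A ⊕ 0xCC = 0x56.

P1 = 0x1E, P2 = 0x56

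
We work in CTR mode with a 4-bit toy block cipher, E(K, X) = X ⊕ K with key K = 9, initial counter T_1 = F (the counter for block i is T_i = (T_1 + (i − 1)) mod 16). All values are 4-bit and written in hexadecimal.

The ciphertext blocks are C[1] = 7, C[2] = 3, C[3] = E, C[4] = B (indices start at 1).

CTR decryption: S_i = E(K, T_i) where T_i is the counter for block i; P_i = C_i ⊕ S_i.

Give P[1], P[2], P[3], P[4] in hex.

P[1]: T = F, S = E(K, T) = 6; 7 ⊕ 6 = 1.
P[2]: T = 0, S = E(K, T) = 9; 3 ⊕ 9 = A.
P[3]: T = 1, S = E(K, T) = 8; E ⊕ 8 = 6.
P[4]: T = 2, S = E(K, T) = B; B ⊕ B = 0.

P[1] = 1, P[2] = A, P[3] = 6, P[4] = 0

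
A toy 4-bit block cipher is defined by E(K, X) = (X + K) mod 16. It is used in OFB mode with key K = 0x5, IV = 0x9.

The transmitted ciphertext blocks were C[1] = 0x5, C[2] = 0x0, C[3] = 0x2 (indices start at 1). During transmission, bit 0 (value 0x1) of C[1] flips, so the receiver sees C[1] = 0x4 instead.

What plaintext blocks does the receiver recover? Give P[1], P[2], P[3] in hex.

OFB decryption: S_i = E(K, S_{i−1}) with S_{0} = IV; P_i = C_i ⊕ S_i.
Only C[1] changed, to 0x4. In OFB, a change in C_i flips the same bit in P_i only; the keystream is unaffected. Decrypting the received ciphertext:
P[1]: S = E(K, 0x9) = 0xE; 0x4 ⊕ 0xE = 0xA.
P[2]: S = E(K, 0xE) = 0x3; 0x0 ⊕ 0x3 = 0x3.
P[3]: S = E(K, 0x3) = 0x8; 0x2 ⊕ 0x8 = 0xA.
Blocks that differ from the original plaintext: P[1].

P[1] = 0xA, P[2] = 0x3, P[3] = 0xA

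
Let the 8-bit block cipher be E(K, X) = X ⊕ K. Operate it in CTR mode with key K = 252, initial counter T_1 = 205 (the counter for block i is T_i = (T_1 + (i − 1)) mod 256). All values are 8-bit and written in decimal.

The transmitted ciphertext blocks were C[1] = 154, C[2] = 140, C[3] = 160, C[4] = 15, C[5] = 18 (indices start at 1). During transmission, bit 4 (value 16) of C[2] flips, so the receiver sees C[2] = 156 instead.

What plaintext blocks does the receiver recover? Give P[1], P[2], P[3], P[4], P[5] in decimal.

CTR decryption: S_i = E(K, T_i) where T_i is the counter for block i; P_i = C_i ⊕ S_i.
Only C[2] changed, to 156. In CTR, a change in C_i flips the same bit in P_i only; the keystream is unaffected. Decrypting the received ciphertext:
P[1]: T = 205, S = E(K, T) = 49; 154 ⊕ 49 = 171.
P[2]: T = 206, S = E(K, T) = 50; 156 ⊕ 50 = 174.
P[3]: T = 207, S = E(K, T) = 51; 160 ⊕ 51 = 147.
P[4]: T = 208, S = E(K, T) = 44; 15 ⊕ 44 = 35.
P[5]: T = 209, S = E(K, T) = 45; 18 ⊕ 45 = 63.
Blocks that differ from the original plaintext: P[2].

P[1] = 171, P[2] = 174, P[3] = 147, P[4] = 35, P[5] = 63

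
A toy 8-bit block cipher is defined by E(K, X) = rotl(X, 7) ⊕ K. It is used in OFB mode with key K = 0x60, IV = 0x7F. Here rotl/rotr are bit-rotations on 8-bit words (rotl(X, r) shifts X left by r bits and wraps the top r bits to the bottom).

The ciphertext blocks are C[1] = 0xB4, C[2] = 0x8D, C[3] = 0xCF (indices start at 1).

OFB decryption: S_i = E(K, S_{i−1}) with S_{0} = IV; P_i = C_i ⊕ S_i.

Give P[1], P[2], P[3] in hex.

P[1]: S = E(K, 0x7F) = 0xDF; 0xB4 ⊕ 0xDF = 0x6B.
P[2]: S = E(K, 0xDF) = 0x8F; 0x8D ⊕ 0x8F = 0x02.
P[3]: S = E(K, 0x8F) = 0xA7; 0xCF ⊕ 0xA7 = 0x68.

P[1] = 0x6B, P[2] = 0x02, P[3] = 0x68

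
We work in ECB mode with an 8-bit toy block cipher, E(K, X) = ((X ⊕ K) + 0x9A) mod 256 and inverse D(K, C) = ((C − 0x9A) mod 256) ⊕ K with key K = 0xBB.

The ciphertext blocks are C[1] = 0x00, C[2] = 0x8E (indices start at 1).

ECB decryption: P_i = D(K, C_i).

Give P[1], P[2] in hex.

P[1]: D(K, 0x00) = 0xDD.
P[2]: D(K, 0x8E) = 0x4F.

P[1] = 0xDD, P[2] = 0x4F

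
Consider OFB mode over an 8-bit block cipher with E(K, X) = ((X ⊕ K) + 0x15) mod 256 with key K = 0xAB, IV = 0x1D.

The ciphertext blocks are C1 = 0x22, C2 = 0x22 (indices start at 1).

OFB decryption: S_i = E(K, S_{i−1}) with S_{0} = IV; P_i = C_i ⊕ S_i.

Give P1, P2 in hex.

P1: S = E(K, 0x1D) = 0xCB; 0x22 ⊕ 0xCB = 0xE9.
P2: S = E(K, 0xCB) = 0x75; 0x22 ⊕ 0x75 = 0x57.

P1 = 0xE9, P2 = 0x57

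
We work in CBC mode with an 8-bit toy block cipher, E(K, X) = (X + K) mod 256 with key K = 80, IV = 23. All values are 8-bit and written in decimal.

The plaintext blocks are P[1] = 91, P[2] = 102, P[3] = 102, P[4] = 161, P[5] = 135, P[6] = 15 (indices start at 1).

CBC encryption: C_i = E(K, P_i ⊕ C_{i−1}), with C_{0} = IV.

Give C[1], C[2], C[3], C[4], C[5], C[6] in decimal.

C[1] = 156, C[2] = 74, C[3] = 124, C[4] = 45, C[5] = 250, C[6] = 69

C[1]: P[1] ⊕ 23 = 76; E(K, 76) = 156.
C[2]: P[2] ⊕ 156 = 250; E(K, 250) = 74.
C[3]: P[3] ⊕ 74 = 44; E(K, 44) = 124.
C[4]: P[4] ⊕ 124 = 221; E(K, 221) = 45.
C[5]: P[5] ⊕ 45 = 170; E(K, 170) = 250.
C[6]: P[6] ⊕ 250 = 245; E(K, 245) = 69.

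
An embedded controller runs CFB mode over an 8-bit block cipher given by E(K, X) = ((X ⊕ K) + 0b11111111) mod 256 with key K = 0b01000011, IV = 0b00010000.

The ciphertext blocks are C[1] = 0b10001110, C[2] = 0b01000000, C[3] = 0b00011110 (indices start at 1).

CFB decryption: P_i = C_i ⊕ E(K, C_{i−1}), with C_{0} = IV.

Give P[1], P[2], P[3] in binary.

P[1]: E(K, 0b00010000) = 0b01010010; 0b10001110 ⊕ 0b01010010 = 0b11011100.
P[2]: E(K, 0b10001110) = 0b11001100; 0b01000000 ⊕ 0b11001100 = 0b10001100.
P[3]: E(K, 0b01000000) = 0b00000010; 0b00011110 ⊕ 0b00000010 = 0b00011100.

P[1] = 0b11011100, P[2] = 0b10001100, P[3] = 0b00011100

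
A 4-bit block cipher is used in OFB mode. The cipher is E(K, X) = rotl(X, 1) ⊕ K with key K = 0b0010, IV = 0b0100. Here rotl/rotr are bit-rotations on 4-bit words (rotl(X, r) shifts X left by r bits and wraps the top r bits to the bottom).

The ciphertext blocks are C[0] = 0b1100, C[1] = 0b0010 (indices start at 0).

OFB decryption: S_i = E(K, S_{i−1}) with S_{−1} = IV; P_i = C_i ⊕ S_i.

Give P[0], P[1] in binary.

P[0]: S = E(K, 0b0100) = 0b1010; 0b1100 ⊕ 0b1010 = 0b0110.
P[1]: S = E(K, 0b1010) = 0b0111; 0b0010 ⊕ 0b0111 = 0b0101.

P[0] = 0b0110, P[1] = 0b0101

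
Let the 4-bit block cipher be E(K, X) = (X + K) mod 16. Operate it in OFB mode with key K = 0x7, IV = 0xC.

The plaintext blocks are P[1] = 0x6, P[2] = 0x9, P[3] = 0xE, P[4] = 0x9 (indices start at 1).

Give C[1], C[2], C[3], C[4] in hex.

C[1] = 0x5, C[2] = 0x3, C[3] = 0xF, C[4] = 0x1

OFB encryption: S_i = E(K, S_{i−1}) with S_{0} = IV; C_i = P_i ⊕ S_i.
C[1]: S = E(K, 0xC) = 0x3; 0x6 ⊕ 0x3 = 0x5.
C[2]: S = E(K, 0x3) = 0xA; 0x9 ⊕ 0xA = 0x3.
C[3]: S = E(K, 0xA) = 0x1; 0xE ⊕ 0x1 = 0xF.
C[4]: S = E(K, 0x1) = 0x8; 0x9 ⊕ 0x8 = 0x1.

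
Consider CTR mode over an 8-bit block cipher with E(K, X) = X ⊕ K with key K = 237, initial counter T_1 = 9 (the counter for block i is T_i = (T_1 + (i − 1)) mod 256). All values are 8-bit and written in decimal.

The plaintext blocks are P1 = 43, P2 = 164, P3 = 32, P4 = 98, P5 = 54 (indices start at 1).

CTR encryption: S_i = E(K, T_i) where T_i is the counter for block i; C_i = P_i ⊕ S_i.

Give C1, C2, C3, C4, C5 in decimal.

C1 = 207, C2 = 67, C3 = 198, C4 = 131, C5 = 214

C1: T = 9, S = E(K, T) = 228; 43 ⊕ 228 = 207.
C2: T = 10, S = E(K, T) = 231; 164 ⊕ 231 = 67.
C3: T = 11, S = E(K, T) = 230; 32 ⊕ 230 = 198.
C4: T = 12, S = E(K, T) = 225; 98 ⊕ 225 = 131.
C5: T = 13, S = E(K, T) = 224; 54 ⊕ 224 = 214.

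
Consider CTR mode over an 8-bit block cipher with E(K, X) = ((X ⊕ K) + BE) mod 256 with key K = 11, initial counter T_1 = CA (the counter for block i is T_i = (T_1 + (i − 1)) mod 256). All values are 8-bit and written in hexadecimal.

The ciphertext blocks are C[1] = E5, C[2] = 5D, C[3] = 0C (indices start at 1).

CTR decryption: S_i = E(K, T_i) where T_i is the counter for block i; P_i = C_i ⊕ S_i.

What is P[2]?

P[2]: T = CB, S = E(K, T) = 98; 5D ⊕ 98 = C5.

P[2] = C5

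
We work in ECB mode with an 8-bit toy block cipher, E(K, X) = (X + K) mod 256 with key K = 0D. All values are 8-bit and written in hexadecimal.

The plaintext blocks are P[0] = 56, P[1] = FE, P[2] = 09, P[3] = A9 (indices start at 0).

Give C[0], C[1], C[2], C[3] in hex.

C[0] = 63, C[1] = 0B, C[2] = 16, C[3] = B6

ECB encryption: C_i = E(K, P_i).
C[0]: E(K, 56) = 63.
C[1]: E(K, FE) = 0B.
C[2]: E(K, 09) = 16.
C[3]: E(K, A9) = B6.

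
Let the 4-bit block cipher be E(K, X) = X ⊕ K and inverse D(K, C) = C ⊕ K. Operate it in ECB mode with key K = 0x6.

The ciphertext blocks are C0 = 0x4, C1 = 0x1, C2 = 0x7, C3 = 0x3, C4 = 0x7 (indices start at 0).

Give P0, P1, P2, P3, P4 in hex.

P0 = 0x2, P1 = 0x7, P2 = 0x1, P3 = 0x5, P4 = 0x1

ECB decryption: P_i = D(K, C_i).
P0: D(K, 0x4) = 0x2.
P1: D(K, 0x1) = 0x7.
P2: D(K, 0x7) = 0x1.
P3: D(K, 0x3) = 0x5.
P4: D(K, 0x7) = 0x1.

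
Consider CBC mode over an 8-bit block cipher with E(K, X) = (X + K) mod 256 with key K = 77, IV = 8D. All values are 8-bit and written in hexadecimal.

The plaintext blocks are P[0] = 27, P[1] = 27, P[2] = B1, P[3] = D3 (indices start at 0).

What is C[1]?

CBC encryption: C_i = E(K, P_i ⊕ C_{i−1}), with C_{−1} = IV.
C[0]: P[0] ⊕ 8D = AA; E(K, AA) = 21.
C[1]: P[1] ⊕ 21 = 06; E(K, 06) = 7D.

C[1] = 7D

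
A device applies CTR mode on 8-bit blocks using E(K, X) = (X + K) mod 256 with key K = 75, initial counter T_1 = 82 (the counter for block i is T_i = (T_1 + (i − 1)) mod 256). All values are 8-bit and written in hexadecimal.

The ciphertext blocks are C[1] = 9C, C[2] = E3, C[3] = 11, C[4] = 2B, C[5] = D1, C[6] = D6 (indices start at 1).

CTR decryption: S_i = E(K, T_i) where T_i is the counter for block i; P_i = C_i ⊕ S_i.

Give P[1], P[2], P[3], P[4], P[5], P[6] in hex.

P[1] = 6B, P[2] = 1B, P[3] = E8, P[4] = D1, P[5] = 2A, P[6] = 2A

P[1]: T = 82, S = E(K, T) = F7; 9C ⊕ F7 = 6B.
P[2]: T = 83, S = E(K, T) = F8; E3 ⊕ F8 = 1B.
P[3]: T = 84, S = E(K, T) = F9; 11 ⊕ F9 = E8.
P[4]: T = 85, S = E(K, T) = FA; 2B ⊕ FA = D1.
P[5]: T = 86, S = E(K, T) = FB; D1 ⊕ FB = 2A.
P[6]: T = 87, S = E(K, T) = FC; D6 ⊕ FC = 2A.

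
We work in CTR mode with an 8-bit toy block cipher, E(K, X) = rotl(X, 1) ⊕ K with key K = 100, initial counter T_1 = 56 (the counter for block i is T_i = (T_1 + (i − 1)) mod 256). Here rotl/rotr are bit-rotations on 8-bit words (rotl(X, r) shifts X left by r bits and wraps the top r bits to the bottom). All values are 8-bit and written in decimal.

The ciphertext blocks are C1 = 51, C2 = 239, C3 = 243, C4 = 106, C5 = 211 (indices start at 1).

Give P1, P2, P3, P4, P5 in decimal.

P1 = 39, P2 = 249, P3 = 227, P4 = 120, P5 = 207

CTR decryption: S_i = E(K, T_i) where T_i is the counter for block i; P_i = C_i ⊕ S_i.
P1: T = 56, S = E(K, T) = 20; 51 ⊕ 20 = 39.
P2: T = 57, S = E(K, T) = 22; 239 ⊕ 22 = 249.
P3: T = 58, S = E(K, T) = 16; 243 ⊕ 16 = 227.
P4: T = 59, S = E(K, T) = 18; 106 ⊕ 18 = 120.
P5: T = 60, S = E(K, T) = 28; 211 ⊕ 28 = 207.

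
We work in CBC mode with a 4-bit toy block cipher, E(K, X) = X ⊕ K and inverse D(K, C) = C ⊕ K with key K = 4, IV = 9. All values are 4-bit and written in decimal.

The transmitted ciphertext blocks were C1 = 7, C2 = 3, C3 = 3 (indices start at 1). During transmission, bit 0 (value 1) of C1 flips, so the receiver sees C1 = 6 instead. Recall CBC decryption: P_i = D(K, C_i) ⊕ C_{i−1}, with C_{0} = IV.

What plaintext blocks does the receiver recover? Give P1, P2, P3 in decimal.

P1 = 11, P2 = 1, P3 = 4

Only C1 changed, to 6. In CBC, a change in C_i garbles P_i and flips the same bit in P_{i+1}. Decrypting the received ciphertext:
P1: D(K, 6) = 2; 2 ⊕ 9 = 11.
P2: D(K, 3) = 7; 7 ⊕ 6 = 1.
P3: D(K, 3) = 7; 7 ⊕ 3 = 4.
Blocks that differ from the original plaintext: P1, P2.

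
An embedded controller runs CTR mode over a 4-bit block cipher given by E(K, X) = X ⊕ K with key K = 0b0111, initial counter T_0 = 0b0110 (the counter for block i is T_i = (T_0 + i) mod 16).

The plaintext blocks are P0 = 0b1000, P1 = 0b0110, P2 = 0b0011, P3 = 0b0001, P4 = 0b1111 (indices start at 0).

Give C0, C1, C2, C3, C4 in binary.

CTR encryption: S_i = E(K, T_i) where T_i is the counter for block i; C_i = P_i ⊕ S_i.
C0: T = 0b0110, S = E(K, T) = 0b0001; 0b1000 ⊕ 0b0001 = 0b1001.
C1: T = 0b0111, S = E(K, T) = 0b0000; 0b0110 ⊕ 0b0000 = 0b0110.
C2: T = 0b1000, S = E(K, T) = 0b1111; 0b0011 ⊕ 0b1111 = 0b1100.
C3: T = 0b1001, S = E(K, T) = 0b1110; 0b0001 ⊕ 0b1110 = 0b1111.
C4: T = 0b1010, S = E(K, T) = 0b1101; 0b1111 ⊕ 0b1101 = 0b0010.

C0 = 0b1001, C1 = 0b0110, C2 = 0b1100, C3 = 0b1111, C4 = 0b0010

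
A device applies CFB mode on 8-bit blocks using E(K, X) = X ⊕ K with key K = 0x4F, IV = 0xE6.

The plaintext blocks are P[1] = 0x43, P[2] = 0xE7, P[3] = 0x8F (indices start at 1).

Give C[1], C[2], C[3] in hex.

CFB encryption: C_i = P_i ⊕ E(K, C_{i−1}), with C_{0} = IV.
C[1]: E(K, 0xE6) = 0xA9; 0x43 ⊕ 0xA9 = 0xEA.
C[2]: E(K, 0xEA) = 0xA5; 0xE7 ⊕ 0xA5 = 0x42.
C[3]: E(K, 0x42) = 0x0D; 0x8F ⊕ 0x0D = 0x82.

C[1] = 0xEA, C[2] = 0x42, C[3] = 0x82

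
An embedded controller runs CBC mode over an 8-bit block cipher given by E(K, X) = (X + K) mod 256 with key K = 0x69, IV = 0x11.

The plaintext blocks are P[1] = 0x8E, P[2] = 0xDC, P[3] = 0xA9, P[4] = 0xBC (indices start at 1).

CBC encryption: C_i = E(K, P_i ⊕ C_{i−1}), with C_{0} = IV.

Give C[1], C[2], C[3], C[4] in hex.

C[1] = 0x08, C[2] = 0x3D, C[3] = 0xFD, C[4] = 0xAA

C[1]: P[1] ⊕ 0x11 = 0x9F; E(K, 0x9F) = 0x08.
C[2]: P[2] ⊕ 0x08 = 0xD4; E(K, 0xD4) = 0x3D.
C[3]: P[3] ⊕ 0x3D = 0x94; E(K, 0x94) = 0xFD.
C[4]: P[4] ⊕ 0xFD = 0x41; E(K, 0x41) = 0xAA.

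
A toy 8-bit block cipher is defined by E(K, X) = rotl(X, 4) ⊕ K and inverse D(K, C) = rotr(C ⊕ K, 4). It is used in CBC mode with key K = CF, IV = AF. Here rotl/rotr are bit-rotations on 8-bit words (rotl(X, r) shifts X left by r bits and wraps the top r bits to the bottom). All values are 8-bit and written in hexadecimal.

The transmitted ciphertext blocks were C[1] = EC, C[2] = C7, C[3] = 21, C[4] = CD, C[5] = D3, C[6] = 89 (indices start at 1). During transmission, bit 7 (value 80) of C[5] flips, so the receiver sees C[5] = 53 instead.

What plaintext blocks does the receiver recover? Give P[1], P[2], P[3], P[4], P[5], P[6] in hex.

CBC decryption: P_i = D(K, C_i) ⊕ C_{i−1}, with C_{0} = IV.
Only C[5] changed, to 53. In CBC, a change in C_i garbles P_i and flips the same bit in P_{i+1}. Decrypting the received ciphertext:
P[1]: D(K, EC) = 32; 32 ⊕ AF = 9D.
P[2]: D(K, C7) = 80; 80 ⊕ EC = 6C.
P[3]: D(K, 21) = EE; EE ⊕ C7 = 29.
P[4]: D(K, CD) = 20; 20 ⊕ 21 = 01.
P[5]: D(K, 53) = C9; C9 ⊕ CD = 04.
P[6]: D(K, 89) = 64; 64 ⊕ 53 = 37.
Blocks that differ from the original plaintext: P[5], P[6].

P[1] = 9D, P[2] = 6C, P[3] = 29, P[4] = 01, P[5] = 04, P[6] = 37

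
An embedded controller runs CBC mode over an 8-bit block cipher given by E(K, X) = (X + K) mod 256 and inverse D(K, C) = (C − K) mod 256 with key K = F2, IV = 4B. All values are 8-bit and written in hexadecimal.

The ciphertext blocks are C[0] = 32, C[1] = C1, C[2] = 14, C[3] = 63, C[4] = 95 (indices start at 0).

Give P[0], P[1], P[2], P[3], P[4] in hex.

CBC decryption: P_i = D(K, C_i) ⊕ C_{i−1}, with C_{−1} = IV.
P[0]: D(K, 32) = 40; 40 ⊕ 4B = 0B.
P[1]: D(K, C1) = CF; CF ⊕ 32 = FD.
P[2]: D(K, 14) = 22; 22 ⊕ C1 = E3.
P[3]: D(K, 63) = 71; 71 ⊕ 14 = 65.
P[4]: D(K, 95) = A3; A3 ⊕ 63 = C0.

P[0] = 0B, P[1] = FD, P[2] = E3, P[3] = 65, P[4] = C0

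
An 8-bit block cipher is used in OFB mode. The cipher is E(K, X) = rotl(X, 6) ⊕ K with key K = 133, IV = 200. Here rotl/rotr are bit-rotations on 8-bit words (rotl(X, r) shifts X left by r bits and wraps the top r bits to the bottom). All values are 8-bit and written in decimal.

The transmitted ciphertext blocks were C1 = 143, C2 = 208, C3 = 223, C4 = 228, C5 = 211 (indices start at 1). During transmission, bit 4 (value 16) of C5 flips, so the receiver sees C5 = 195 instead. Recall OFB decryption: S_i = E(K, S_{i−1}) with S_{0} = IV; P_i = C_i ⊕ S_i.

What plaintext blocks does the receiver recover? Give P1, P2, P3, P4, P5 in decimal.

Only C5 changed, to 195. In OFB, a change in C_i flips the same bit in P_i only; the keystream is unaffected. Decrypting the received ciphertext:
P1: S = E(K, 200) = 183; 143 ⊕ 183 = 56.
P2: S = E(K, 183) = 104; 208 ⊕ 104 = 184.
P3: S = E(K, 104) = 159; 223 ⊕ 159 = 64.
P4: S = E(K, 159) = 98; 228 ⊕ 98 = 134.
P5: S = E(K, 98) = 29; 195 ⊕ 29 = 222.
Blocks that differ from the original plaintext: P5.

P1 = 56, P2 = 184, P3 = 64, P4 = 134, P5 = 222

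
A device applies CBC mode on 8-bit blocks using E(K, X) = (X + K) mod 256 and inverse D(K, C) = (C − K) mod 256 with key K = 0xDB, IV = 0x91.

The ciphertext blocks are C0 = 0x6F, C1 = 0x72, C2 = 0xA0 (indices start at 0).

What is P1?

P1 = 0xF8

CBC decryption: P_i = D(K, C_i) ⊕ C_{i−1}, with C_{−1} = IV.
P1: D(K, 0x72) = 0x97; 0x97 ⊕ 0x6F = 0xF8.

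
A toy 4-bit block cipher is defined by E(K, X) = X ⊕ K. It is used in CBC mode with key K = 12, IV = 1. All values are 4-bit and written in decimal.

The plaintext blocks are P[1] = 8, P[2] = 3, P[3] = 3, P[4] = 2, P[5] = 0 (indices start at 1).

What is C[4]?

CBC encryption: C_i = E(K, P_i ⊕ C_{i−1}), with C_{0} = IV.
C[1]: P[1] ⊕ 1 = 9; E(K, 9) = 5.
C[2]: P[2] ⊕ 5 = 6; E(K, 6) = 10.
C[3]: P[3] ⊕ 10 = 9; E(K, 9) = 5.
C[4]: P[4] ⊕ 5 = 7; E(K, 7) = 11.

C[4] = 11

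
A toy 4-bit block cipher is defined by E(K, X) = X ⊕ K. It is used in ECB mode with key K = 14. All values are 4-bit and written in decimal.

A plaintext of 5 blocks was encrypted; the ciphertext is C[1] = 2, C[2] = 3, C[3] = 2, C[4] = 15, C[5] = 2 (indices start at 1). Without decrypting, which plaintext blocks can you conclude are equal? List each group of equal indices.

ECB encrypts each block independently with the same key, so equal ciphertext blocks imply equal plaintext blocks.
C[1] = C[3] = C[5] = 2, so P[1] = P[3] = P[5].

P[1] = P[3] = P[5]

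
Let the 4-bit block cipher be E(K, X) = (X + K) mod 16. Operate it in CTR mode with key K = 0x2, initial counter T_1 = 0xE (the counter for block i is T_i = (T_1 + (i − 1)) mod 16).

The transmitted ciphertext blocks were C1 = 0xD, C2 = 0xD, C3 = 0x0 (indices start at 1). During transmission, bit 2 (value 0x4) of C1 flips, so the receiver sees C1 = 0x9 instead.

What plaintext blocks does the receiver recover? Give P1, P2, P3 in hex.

P1 = 0x9, P2 = 0xC, P3 = 0x2

CTR decryption: S_i = E(K, T_i) where T_i is the counter for block i; P_i = C_i ⊕ S_i.
Only C1 changed, to 0x9. In CTR, a change in C_i flips the same bit in P_i only; the keystream is unaffected. Decrypting the received ciphertext:
P1: T = 0xE, S = E(K, T) = 0x0; 0x9 ⊕ 0x0 = 0x9.
P2: T = 0xF, S = E(K, T) = 0x1; 0xD ⊕ 0x1 = 0xC.
P3: T = 0x0, S = E(K, T) = 0x2; 0x0 ⊕ 0x2 = 0x2.
Blocks that differ from the original plaintext: P1.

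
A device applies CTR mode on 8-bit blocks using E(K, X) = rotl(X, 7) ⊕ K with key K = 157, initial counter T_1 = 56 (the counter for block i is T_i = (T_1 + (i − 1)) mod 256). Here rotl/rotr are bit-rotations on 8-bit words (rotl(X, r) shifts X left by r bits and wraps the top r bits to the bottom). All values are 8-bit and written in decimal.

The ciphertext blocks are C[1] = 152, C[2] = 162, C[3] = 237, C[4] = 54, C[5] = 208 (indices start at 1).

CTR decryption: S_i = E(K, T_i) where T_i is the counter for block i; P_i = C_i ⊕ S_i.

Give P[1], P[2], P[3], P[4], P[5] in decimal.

P[1] = 25, P[2] = 163, P[3] = 109, P[4] = 54, P[5] = 83

P[1]: T = 56, S = E(K, T) = 129; 152 ⊕ 129 = 25.
P[2]: T = 57, S = E(K, T) = 1; 162 ⊕ 1 = 163.
P[3]: T = 58, S = E(K, T) = 128; 237 ⊕ 128 = 109.
P[4]: T = 59, S = E(K, T) = 0; 54 ⊕ 0 = 54.
P[5]: T = 60, S = E(K, T) = 131; 208 ⊕ 131 = 83.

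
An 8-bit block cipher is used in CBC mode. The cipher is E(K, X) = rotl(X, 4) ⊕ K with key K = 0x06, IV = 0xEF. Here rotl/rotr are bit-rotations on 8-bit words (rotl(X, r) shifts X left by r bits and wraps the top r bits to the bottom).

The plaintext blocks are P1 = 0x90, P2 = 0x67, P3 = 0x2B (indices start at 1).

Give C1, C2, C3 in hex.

CBC encryption: C_i = E(K, P_i ⊕ C_{i−1}), with C_{0} = IV.
C1: P1 ⊕ 0xEF = 0x7F; E(K, 0x7F) = 0xF1.
C2: P2 ⊕ 0xF1 = 0x96; E(K, 0x96) = 0x6F.
C3: P3 ⊕ 0x6F = 0x44; E(K, 0x44) = 0x42.

C1 = 0xF1, C2 = 0x6F, C3 = 0x42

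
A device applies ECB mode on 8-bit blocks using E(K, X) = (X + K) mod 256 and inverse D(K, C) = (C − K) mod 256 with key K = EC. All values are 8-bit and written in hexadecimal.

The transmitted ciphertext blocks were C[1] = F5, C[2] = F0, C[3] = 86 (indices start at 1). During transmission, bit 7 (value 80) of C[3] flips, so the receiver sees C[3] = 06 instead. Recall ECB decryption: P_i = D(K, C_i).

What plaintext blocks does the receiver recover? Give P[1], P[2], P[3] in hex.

Only C[3] changed, to 06. In ECB, a change in C_i affects only P_i. Decrypting the received ciphertext:
P[1]: D(K, F5) = 09.
P[2]: D(K, F0) = 04.
P[3]: D(K, 06) = 1A.
Blocks that differ from the original plaintext: P[3].

P[1] = 09, P[2] = 04, P[3] = 1A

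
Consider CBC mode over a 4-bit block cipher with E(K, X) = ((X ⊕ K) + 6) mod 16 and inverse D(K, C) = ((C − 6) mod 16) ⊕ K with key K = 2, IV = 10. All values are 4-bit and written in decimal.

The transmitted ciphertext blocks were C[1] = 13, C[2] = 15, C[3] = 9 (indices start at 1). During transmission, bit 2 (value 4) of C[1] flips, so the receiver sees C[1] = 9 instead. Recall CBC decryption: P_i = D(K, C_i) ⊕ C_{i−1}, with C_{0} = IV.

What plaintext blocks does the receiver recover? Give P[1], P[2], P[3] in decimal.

P[1] = 11, P[2] = 2, P[3] = 14

Only C[1] changed, to 9. In CBC, a change in C_i garbles P_i and flips the same bit in P_{i+1}. Decrypting the received ciphertext:
P[1]: D(K, 9) = 1; 1 ⊕ 10 = 11.
P[2]: D(K, 15) = 11; 11 ⊕ 9 = 2.
P[3]: D(K, 9) = 1; 1 ⊕ 15 = 14.
Blocks that differ from the original plaintext: P[1], P[2].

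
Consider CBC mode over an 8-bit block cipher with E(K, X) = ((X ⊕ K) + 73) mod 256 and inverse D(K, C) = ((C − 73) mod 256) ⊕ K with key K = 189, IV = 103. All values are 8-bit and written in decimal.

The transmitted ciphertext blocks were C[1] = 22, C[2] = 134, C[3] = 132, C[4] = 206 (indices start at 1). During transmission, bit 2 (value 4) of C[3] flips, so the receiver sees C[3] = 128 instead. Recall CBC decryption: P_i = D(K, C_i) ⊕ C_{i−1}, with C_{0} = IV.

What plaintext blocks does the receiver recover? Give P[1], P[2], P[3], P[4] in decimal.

P[1] = 23, P[2] = 150, P[3] = 12, P[4] = 184

Only C[3] changed, to 128. In CBC, a change in C_i garbles P_i and flips the same bit in P_{i+1}. Decrypting the received ciphertext:
P[1]: D(K, 22) = 112; 112 ⊕ 103 = 23.
P[2]: D(K, 134) = 128; 128 ⊕ 22 = 150.
P[3]: D(K, 128) = 138; 138 ⊕ 134 = 12.
P[4]: D(K, 206) = 56; 56 ⊕ 128 = 184.
Blocks that differ from the original plaintext: P[3], P[4].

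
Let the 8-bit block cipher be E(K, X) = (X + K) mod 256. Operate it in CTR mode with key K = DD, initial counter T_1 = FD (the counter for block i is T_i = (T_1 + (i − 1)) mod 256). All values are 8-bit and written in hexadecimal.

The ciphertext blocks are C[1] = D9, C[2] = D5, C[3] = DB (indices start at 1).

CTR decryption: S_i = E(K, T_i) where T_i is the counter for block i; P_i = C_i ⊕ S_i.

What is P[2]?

P[2] = 0E

P[2]: T = FE, S = E(K, T) = DB; D5 ⊕ DB = 0E.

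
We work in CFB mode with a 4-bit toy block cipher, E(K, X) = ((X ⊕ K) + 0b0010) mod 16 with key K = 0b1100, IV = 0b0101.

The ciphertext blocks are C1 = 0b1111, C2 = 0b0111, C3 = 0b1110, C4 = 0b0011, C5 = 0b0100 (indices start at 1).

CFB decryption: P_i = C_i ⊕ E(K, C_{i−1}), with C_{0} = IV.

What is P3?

P3: E(K, 0b0111) = 0b1101; 0b1110 ⊕ 0b1101 = 0b0011.

P3 = 0b0011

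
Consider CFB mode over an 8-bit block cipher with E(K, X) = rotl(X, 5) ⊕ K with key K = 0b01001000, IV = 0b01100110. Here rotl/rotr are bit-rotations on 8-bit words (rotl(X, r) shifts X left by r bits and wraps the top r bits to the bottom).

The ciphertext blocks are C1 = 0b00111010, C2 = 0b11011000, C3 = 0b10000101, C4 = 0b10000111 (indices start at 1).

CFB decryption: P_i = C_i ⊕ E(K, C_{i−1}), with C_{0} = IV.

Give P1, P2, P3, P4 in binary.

P1: E(K, 0b01100110) = 0b10000100; 0b00111010 ⊕ 0b10000100 = 0b10111110.
P2: E(K, 0b00111010) = 0b00001111; 0b11011000 ⊕ 0b00001111 = 0b11010111.
P3: E(K, 0b11011000) = 0b01010011; 0b10000101 ⊕ 0b01010011 = 0b11010110.
P4: E(K, 0b10000101) = 0b11111000; 0b10000111 ⊕ 0b11111000 = 0b01111111.

P1 = 0b10111110, P2 = 0b11010111, P3 = 0b11010110, P4 = 0b01111111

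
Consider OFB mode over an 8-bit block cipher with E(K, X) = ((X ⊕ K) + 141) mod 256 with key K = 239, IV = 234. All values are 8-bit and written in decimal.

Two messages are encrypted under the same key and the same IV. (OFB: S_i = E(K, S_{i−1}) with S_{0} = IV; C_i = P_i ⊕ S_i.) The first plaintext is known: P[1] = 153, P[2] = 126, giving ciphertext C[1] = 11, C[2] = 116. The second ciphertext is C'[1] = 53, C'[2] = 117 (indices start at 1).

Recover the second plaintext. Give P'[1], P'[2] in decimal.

In OFB with a reused IV, both messages share the same keystream S_i, so C_i ⊕ C'_i = P_i ⊕ P'_i and thus P'_i = P_i ⊕ C_i ⊕ C'_i.
P'[1]: 153 ⊕ 11 ⊕ 53 = 167.
P'[2]: 126 ⊕ 116 ⊕ 117 = 127.

P'[1] = 167, P'[2] = 127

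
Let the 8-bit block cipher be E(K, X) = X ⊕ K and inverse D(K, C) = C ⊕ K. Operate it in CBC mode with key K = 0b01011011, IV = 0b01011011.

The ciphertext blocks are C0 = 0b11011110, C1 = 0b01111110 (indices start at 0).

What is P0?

P0 = 0b11011110

CBC decryption: P_i = D(K, C_i) ⊕ C_{i−1}, with C_{−1} = IV.
P0: D(K, 0b11011110) = 0b10000101; 0b10000101 ⊕ 0b01011011 = 0b11011110.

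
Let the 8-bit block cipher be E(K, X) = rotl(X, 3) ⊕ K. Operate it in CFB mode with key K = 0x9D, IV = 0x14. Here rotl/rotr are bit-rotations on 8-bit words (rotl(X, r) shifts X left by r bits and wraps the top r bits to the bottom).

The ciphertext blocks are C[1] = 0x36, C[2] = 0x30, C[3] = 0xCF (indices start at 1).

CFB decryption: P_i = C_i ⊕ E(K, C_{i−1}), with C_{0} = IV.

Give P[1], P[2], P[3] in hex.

P[1] = 0x0B, P[2] = 0x1C, P[3] = 0xD3

P[1]: E(K, 0x14) = 0x3D; 0x36 ⊕ 0x3D = 0x0B.
P[2]: E(K, 0x36) = 0x2C; 0x30 ⊕ 0x2C = 0x1C.
P[3]: E(K, 0x30) = 0x1C; 0xCF ⊕ 0x1C = 0xD3.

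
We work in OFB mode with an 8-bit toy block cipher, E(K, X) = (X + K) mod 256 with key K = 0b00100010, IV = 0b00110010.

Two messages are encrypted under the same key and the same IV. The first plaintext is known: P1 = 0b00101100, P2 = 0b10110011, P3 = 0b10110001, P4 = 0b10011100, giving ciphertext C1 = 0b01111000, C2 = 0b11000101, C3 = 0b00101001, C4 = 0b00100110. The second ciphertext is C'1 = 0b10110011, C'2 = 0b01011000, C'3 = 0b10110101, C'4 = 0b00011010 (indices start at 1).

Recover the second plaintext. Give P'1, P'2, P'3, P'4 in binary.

In OFB with a reused IV, both messages share the same keystream S_i, so C_i ⊕ C'_i = P_i ⊕ P'_i and thus P'_i = P_i ⊕ C_i ⊕ C'_i.
P'1: 0b00101100 ⊕ 0b01111000 ⊕ 0b10110011 = 0b11100111.
P'2: 0b10110011 ⊕ 0b11000101 ⊕ 0b01011000 = 0b00101110.
P'3: 0b10110001 ⊕ 0b00101001 ⊕ 0b10110101 = 0b00101101.
P'4: 0b10011100 ⊕ 0b00100110 ⊕ 0b00011010 = 0b10100000.

P'1 = 0b11100111, P'2 = 0b00101110, P'3 = 0b00101101, P'4 = 0b10100000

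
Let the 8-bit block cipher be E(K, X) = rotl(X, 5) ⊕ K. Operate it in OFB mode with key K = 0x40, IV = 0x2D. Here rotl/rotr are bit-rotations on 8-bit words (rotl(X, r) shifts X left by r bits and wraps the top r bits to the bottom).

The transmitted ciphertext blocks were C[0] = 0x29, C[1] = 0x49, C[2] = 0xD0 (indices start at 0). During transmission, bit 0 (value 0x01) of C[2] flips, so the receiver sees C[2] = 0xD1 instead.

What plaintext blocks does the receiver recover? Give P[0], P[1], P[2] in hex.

P[0] = 0xCC, P[1] = 0xB5, P[2] = 0x0E

OFB decryption: S_i = E(K, S_{i−1}) with S_{−1} = IV; P_i = C_i ⊕ S_i.
Only C[2] changed, to 0xD1. In OFB, a change in C_i flips the same bit in P_i only; the keystream is unaffected. Decrypting the received ciphertext:
P[0]: S = E(K, 0x2D) = 0xE5; 0x29 ⊕ 0xE5 = 0xCC.
P[1]: S = E(K, 0xE5) = 0xFC; 0x49 ⊕ 0xFC = 0xB5.
P[2]: S = E(K, 0xFC) = 0xDF; 0xD1 ⊕ 0xDF = 0x0E.
Blocks that differ from the original plaintext: P[2].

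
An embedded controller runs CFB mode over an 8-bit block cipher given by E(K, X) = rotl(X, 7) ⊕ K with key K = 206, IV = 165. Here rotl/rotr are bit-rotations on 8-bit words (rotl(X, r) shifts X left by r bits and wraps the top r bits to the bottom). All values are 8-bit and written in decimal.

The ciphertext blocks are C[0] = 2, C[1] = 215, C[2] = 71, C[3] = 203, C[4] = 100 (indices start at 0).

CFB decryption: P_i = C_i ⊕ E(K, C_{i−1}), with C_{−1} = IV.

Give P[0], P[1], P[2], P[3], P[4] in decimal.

P[0] = 30, P[1] = 24, P[2] = 98, P[3] = 166, P[4] = 79

P[0]: E(K, 165) = 28; 2 ⊕ 28 = 30.
P[1]: E(K, 2) = 207; 215 ⊕ 207 = 24.
P[2]: E(K, 215) = 37; 71 ⊕ 37 = 98.
P[3]: E(K, 71) = 109; 203 ⊕ 109 = 166.
P[4]: E(K, 203) = 43; 100 ⊕ 43 = 79.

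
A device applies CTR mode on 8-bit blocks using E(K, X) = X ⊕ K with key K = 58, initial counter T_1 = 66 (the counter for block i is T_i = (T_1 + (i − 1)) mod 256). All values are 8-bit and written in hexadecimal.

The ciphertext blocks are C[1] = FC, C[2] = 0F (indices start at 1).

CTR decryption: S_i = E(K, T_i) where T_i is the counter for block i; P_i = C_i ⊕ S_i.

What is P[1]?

P[1] = C2

P[1]: T = 66, S = E(K, T) = 3E; FC ⊕ 3E = C2.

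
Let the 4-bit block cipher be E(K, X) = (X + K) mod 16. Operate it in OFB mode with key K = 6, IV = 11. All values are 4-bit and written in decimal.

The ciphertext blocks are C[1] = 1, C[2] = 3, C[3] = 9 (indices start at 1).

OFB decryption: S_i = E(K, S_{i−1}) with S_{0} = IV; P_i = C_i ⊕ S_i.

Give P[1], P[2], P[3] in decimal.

P[1]: S = E(K, 11) = 1; 1 ⊕ 1 = 0.
P[2]: S = E(K, 1) = 7; 3 ⊕ 7 = 4.
P[3]: S = E(K, 7) = 13; 9 ⊕ 13 = 4.

P[1] = 0, P[2] = 4, P[3] = 4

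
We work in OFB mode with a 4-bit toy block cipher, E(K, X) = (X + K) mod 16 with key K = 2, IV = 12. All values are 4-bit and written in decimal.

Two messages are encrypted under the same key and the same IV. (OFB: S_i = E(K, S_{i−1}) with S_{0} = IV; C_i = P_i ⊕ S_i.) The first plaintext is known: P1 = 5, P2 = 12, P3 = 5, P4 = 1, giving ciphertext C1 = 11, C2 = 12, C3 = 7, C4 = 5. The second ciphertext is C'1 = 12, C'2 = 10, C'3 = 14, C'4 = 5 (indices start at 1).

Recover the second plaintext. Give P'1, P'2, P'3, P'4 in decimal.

P'1 = 2, P'2 = 10, P'3 = 12, P'4 = 1

In OFB with a reused IV, both messages share the same keystream S_i, so C_i ⊕ C'_i = P_i ⊕ P'_i and thus P'_i = P_i ⊕ C_i ⊕ C'_i.
P'1: 5 ⊕ 11 ⊕ 12 = 2.
P'2: 12 ⊕ 12 ⊕ 10 = 10.
P'3: 5 ⊕ 7 ⊕ 14 = 12.
P'4: 1 ⊕ 5 ⊕ 5 = 1.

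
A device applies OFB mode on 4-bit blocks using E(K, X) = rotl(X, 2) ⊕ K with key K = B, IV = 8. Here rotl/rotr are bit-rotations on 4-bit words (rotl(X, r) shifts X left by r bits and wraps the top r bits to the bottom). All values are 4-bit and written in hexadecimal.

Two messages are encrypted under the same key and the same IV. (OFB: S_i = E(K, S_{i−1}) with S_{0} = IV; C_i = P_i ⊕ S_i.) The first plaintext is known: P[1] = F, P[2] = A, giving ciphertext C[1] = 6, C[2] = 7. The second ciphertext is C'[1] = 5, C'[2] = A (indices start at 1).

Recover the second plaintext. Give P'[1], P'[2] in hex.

P'[1] = C, P'[2] = 7

In OFB with a reused IV, both messages share the same keystream S_i, so C_i ⊕ C'_i = P_i ⊕ P'_i and thus P'_i = P_i ⊕ C_i ⊕ C'_i.
P'[1]: F ⊕ 6 ⊕ 5 = C.
P'[2]: A ⊕ 7 ⊕ A = 7.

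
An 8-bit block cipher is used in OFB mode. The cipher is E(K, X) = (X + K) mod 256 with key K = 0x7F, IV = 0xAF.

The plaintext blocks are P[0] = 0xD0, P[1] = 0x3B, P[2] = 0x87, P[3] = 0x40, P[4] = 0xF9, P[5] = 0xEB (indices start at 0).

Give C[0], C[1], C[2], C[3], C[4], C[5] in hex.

C[0] = 0xFE, C[1] = 0x96, C[2] = 0xAB, C[3] = 0xEB, C[4] = 0xD3, C[5] = 0x42

OFB encryption: S_i = E(K, S_{i−1}) with S_{−1} = IV; C_i = P_i ⊕ S_i.
C[0]: S = E(K, 0xAF) = 0x2E; 0xD0 ⊕ 0x2E = 0xFE.
C[1]: S = E(K, 0x2E) = 0xAD; 0x3B ⊕ 0xAD = 0x96.
C[2]: S = E(K, 0xAD) = 0x2C; 0x87 ⊕ 0x2C = 0xAB.
C[3]: S = E(K, 0x2C) = 0xAB; 0x40 ⊕ 0xAB = 0xEB.
C[4]: S = E(K, 0xAB) = 0x2A; 0xF9 ⊕ 0x2A = 0xD3.
C[5]: S = E(K, 0x2A) = 0xA9; 0xEB ⊕ 0xA9 = 0x42.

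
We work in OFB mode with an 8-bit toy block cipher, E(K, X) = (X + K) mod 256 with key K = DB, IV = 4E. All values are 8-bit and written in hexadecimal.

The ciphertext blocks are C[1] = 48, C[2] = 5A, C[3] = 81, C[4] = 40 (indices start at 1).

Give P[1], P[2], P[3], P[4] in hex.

OFB decryption: S_i = E(K, S_{i−1}) with S_{0} = IV; P_i = C_i ⊕ S_i.
P[1]: S = E(K, 4E) = 29; 48 ⊕ 29 = 61.
P[2]: S = E(K, 29) = 04; 5A ⊕ 04 = 5E.
P[3]: S = E(K, 04) = DF; 81 ⊕ DF = 5E.
P[4]: S = E(K, DF) = BA; 40 ⊕ BA = FA.

P[1] = 61, P[2] = 5E, P[3] = 5E, P[4] = FA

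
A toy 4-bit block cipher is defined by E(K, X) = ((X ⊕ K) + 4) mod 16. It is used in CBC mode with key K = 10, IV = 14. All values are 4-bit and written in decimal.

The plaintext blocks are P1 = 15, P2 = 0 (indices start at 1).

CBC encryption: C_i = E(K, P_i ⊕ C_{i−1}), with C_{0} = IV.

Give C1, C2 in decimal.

C1: P1 ⊕ 14 = 1; E(K, 1) = 15.
C2: P2 ⊕ 15 = 15; E(K, 15) = 9.

C1 = 15, C2 = 9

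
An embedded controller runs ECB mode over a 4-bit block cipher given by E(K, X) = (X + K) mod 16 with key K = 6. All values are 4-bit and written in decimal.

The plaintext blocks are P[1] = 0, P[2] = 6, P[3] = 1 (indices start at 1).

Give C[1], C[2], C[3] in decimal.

ECB encryption: C_i = E(K, P_i).
C[1]: E(K, 0) = 6.
C[2]: E(K, 6) = 12.
C[3]: E(K, 1) = 7.

C[1] = 6, C[2] = 12, C[3] = 7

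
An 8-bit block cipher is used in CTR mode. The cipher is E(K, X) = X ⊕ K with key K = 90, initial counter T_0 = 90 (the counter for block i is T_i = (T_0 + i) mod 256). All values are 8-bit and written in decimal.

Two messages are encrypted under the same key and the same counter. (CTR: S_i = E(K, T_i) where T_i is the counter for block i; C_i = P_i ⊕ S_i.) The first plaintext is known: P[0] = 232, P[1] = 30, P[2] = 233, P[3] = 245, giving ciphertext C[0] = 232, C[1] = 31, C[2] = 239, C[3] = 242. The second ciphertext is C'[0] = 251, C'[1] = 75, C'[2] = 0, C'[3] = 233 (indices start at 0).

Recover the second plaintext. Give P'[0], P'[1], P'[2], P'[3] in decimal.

P'[0] = 251, P'[1] = 74, P'[2] = 6, P'[3] = 238

In CTR with a reused counter, both messages share the same keystream S_i, so C_i ⊕ C'_i = P_i ⊕ P'_i and thus P'_i = P_i ⊕ C_i ⊕ C'_i.
P'[0]: 232 ⊕ 232 ⊕ 251 = 251.
P'[1]: 30 ⊕ 31 ⊕ 75 = 74.
P'[2]: 233 ⊕ 239 ⊕ 0 = 6.
P'[3]: 245 ⊕ 242 ⊕ 233 = 238.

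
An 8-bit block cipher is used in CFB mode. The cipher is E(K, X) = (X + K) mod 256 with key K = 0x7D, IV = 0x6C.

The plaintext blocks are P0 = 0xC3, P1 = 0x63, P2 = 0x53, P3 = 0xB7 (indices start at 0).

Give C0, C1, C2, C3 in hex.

CFB encryption: C_i = P_i ⊕ E(K, C_{i−1}), with C_{−1} = IV.
C0: E(K, 0x6C) = 0xE9; 0xC3 ⊕ 0xE9 = 0x2A.
C1: E(K, 0x2A) = 0xA7; 0x63 ⊕ 0xA7 = 0xC4.
C2: E(K, 0xC4) = 0x41; 0x53 ⊕ 0x41 = 0x12.
C3: E(K, 0x12) = 0x8F; 0xB7 ⊕ 0x8F = 0x38.

C0 = 0x2A, C1 = 0xC4, C2 = 0x12, C3 = 0x38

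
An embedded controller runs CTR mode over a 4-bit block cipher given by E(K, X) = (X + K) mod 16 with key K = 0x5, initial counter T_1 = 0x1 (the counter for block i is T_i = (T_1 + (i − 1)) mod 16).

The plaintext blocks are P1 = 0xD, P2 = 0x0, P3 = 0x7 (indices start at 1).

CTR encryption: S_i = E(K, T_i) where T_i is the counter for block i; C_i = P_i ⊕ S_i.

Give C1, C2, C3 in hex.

C1 = 0xB, C2 = 0x7, C3 = 0xF

C1: T = 0x1, S = E(K, T) = 0x6; 0xD ⊕ 0x6 = 0xB.
C2: T = 0x2, S = E(K, T) = 0x7; 0x0 ⊕ 0x7 = 0x7.
C3: T = 0x3, S = E(K, T) = 0x8; 0x7 ⊕ 0x8 = 0xF.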